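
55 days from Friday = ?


Thursday

Start: Friday (index 4)
(4 + 55) mod 7
= 59 mod 7
= 3
Index 3 → Thursday


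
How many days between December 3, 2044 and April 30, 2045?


148 days

From December 3, 2044 to April 30, 2045
Rest of December 2044: 31 - 3 = 28
Full months: January 31, February 2045 28, March 31
Days into April 2045: 30
Total = 28 + 31 + 28 + 31 + 30 = 148 days


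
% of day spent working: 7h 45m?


32.3%

Time: 465 minutes
Day: 1440 minutes
Percentage = (465/1440) × 100 ≈ 32.3%


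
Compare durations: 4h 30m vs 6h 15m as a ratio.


18:25 (0.72)

Duration 1: 270 minutes
Duration 2: 375 minutes
Ratio = 270:375
GCD = 15
Simplified = 18:25
As a decimal: 18/25 = 0.72


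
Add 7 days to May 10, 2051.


Start: May 10, 2051
Add 7 days
May 10 + 7 = May 17, 2051

May 17, 2051


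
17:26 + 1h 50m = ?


19:16

Start: 1046 minutes from midnight
Add: 110 minutes
Total: 1156 minutes
Hours: 1156 ÷ 60 = 19 remainder 16


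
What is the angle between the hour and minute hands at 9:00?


Hour hand = 9×30 + 0×0.5 = 270.0°
Minute hand = 0×6 = 0°
Difference = |270.0 - 0| = 270.0°
Since > 180°: 360 - 270.0 = 90.0°

90.0°


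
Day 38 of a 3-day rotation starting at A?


Shifts: A, B, C
Start: A (index 0)
Day 38: (0 + 38 - 1) mod 3
= 37 mod 3
= 1
Index 1 → shift B

Shift B


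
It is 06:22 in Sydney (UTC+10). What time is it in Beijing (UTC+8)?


Time difference = UTC+8 - UTC+10 = -2 hours
New hour = (6 -2) mod 24
= 4 mod 24 = 4
Minutes unchanged → 04:22

04:22


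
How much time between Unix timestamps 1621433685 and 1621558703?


Difference = 1621558703 - 1621433685 = 125018 seconds
In hours: 125018 / 3600 ≈ 34.7
In days: 125018 / 86400 ≈ 1.45

125018 seconds (34.7 hours / 1.45 days)


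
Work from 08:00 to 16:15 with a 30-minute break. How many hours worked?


7h 45m (465 minutes)

Total time = (16×60+15) - (8×60+0)
= 975 - 480 = 495 min
Minus break: 495 - 30 = 465 min
= 7h 45m


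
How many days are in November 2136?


Month: November (month 11)
November has 30 days

30 days


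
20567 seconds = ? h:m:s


5h 42m 47s

Hours: 20567 ÷ 3600 = 5 remainder 2567
Minutes: 2567 ÷ 60 = 42 remainder 47
Seconds: 47


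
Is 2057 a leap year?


Rules: divisible by 4 AND (not by 100 OR by 400)
2057 ÷ 4 = 514 remainder 1 → not divisible by 4
Not divisible by 4 → not a leap year

No


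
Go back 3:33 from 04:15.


00:42

Start: 255 minutes from midnight
Subtract: 213 minutes
Remaining: 255 - 213 = 42
Hours: 0, Minutes: 42


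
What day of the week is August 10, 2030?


Zeller's congruence:
q=10, m=8, k=30, j=20
h = (10 + ⌊13×9/5⌋ + 30 + ⌊30/4⌋ + ⌊20/4⌋ - 2×20) mod 7
= (10 + 23 + 30 + 7 + 5 - 40) mod 7
= 35 mod 7 = 0
h=0 → Saturday

Saturday


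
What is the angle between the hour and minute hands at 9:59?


54.5°

Hour hand = 9×30 + 59×0.5 = 299.5°
Minute hand = 59×6 = 354°
Difference = |299.5 - 354| = 54.5°


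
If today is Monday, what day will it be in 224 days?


Start: Monday (index 0)
(0 + 224) mod 7
= 224 mod 7
= 0
Index 0 → Monday

Monday


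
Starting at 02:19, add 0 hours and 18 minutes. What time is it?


02:37

Start: 139 minutes from midnight
Add: 18 minutes
Total: 157 minutes
Hours: 157 ÷ 60 = 2 remainder 37


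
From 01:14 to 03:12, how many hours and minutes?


End time in minutes: 3×60 + 12 = 192
Start time in minutes: 1×60 + 14 = 74
Difference = 192 - 74 = 118 minutes
= 1 hours 58 minutes

1h 58m


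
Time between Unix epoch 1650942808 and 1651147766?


Difference = 1651147766 - 1650942808 = 204958 seconds
In hours: 204958 / 3600 ≈ 56.9
In days: 204958 / 86400 ≈ 2.37

204958 seconds (56.9 hours / 2.37 days)


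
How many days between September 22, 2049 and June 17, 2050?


268 days

From September 22, 2049 to June 17, 2050
Rest of September 2049: 30 - 22 = 8
Full months: October 31, November 30, December 31, January 31, February 2050 28, March 31, April 30, May 31
Days into June 2050: 17
Total = 8 + 31 + 30 + 31 + 31 + 28 + 31 + 30 + 31 + 17 = 268 days


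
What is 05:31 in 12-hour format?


Hour: 5
5 < 12 → AM

5:31 AM


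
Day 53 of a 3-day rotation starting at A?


Shifts: A, B, C
Start: A (index 0)
Day 53: (0 + 53 - 1) mod 3
= 52 mod 3
= 1
Index 1 → shift B

Shift B


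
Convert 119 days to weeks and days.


17 weeks 0 days

Weeks: 119 ÷ 7 = 17 remainder 0


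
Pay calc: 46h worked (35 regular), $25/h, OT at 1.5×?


$1287.50

Regular: 35h × $25 = $875.00
Overtime: 46 - 35 = 11h
OT pay: 11h × $25 × 1.5 = $412.50
Total = $875.00 + $412.50 = $1287.50


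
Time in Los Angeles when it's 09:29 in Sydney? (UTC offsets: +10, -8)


Time difference = UTC-8 - UTC+10 = -18 hours
New hour = (9 -18) mod 24
= -9 mod 24 = 15
Minutes unchanged → 15:29; -9 < 0 → previous day

15:29 (previous day)


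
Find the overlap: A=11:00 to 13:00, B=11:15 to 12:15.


60 minutes

Meeting A: 660-780 (in minutes from midnight)
Meeting B: 675-735
Overlap start = max(660, 675) = 675
Overlap end = min(780, 735) = 735
Overlap = max(0, 735 - 675) = 60 min


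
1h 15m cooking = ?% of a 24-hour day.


5.2%

Time: 75 minutes
Day: 1440 minutes
Percentage = (75/1440) × 100 ≈ 5.2%


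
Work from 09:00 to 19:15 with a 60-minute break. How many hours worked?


Total time = (19×60+15) - (9×60+0)
= 1155 - 540 = 615 min
Minus break: 615 - 60 = 555 min
= 9h 15m

9h 15m (555 minutes)


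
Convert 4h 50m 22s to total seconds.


17422 seconds

Hours: 4 × 3600 = 14400
Minutes: 50 × 60 = 3000
Seconds: 22
Total = 14400 + 3000 + 22 = 17422


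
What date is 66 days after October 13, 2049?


Start: October 13, 2049
Add 66 days
October 13 → November 1: 31 - 13 + 1 = 19 days (66 - 19 = 47 left)
November 1 → December 1: 30 - 1 + 1 = 30 days (47 - 30 = 17 left)
December 1 + 17 = December 18, 2049

December 18, 2049


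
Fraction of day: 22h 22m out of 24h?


Total minutes: 22×60 + 22 = 1342
Day = 24×60 = 1440 minutes
Fraction = 1342/1440 ≈ 0.9319
As a percentage: 1342/1440 × 100 ≈ 93.19%

0.9319 (93.19%)


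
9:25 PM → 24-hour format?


Input: 9:25 PM
PM: 9 + 12 = 21

21:25


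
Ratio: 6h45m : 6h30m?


27:26 (1.04)

Duration 1: 405 minutes
Duration 2: 390 minutes
Ratio = 405:390
GCD = 15
Simplified = 27:26
As a decimal: 27/26 ≈ 1.04


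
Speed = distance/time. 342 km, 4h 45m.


Distance: 342 km
Time: 4h 45m = 285 min = 285/60 = 19/4 hours
Speed = 342 ÷ (19/4) = 342 × 4 / 19 = 1368/19 = 72.0 km/h

72.0 km/h


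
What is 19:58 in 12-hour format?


7:58 PM

Hour: 19
19 - 12 = 7 → PM


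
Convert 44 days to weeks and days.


Weeks: 44 ÷ 7 = 6 remainder 2

6 weeks 2 days


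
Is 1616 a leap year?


Yes

Rules: divisible by 4 AND (not by 100 OR by 400)
1616 ÷ 4 = 404 exactly → divisible by 4
1616 ÷ 100 = 16 remainder 16 → not divisible by 100
Divisible by 4 but not by 100 → leap year


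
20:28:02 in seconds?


73682 seconds

Hours: 20 × 3600 = 72000
Minutes: 28 × 60 = 1680
Seconds: 2
Total = 72000 + 1680 + 2 = 73682


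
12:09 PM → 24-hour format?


Input: 12:09 PM
12 PM → 12 (noon)

12:09


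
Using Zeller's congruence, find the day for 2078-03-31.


Thursday

Zeller's congruence:
q=31, m=3, k=78, j=20
h = (31 + ⌊13×4/5⌋ + 78 + ⌊78/4⌋ + ⌊20/4⌋ - 2×20) mod 7
= (31 + 10 + 78 + 19 + 5 - 40) mod 7
= 103 mod 7 = 5
h=5 → Thursday


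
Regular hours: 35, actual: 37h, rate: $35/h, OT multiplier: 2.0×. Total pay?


Regular: 35h × $35 = $1225.00
Overtime: 37 - 35 = 2h
OT pay: 2h × $35 × 2.0 = $140.00
Total = $1225.00 + $140.00 = $1365.00

$1365.00


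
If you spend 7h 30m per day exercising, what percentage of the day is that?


Time: 450 minutes
Day: 1440 minutes
Percentage = (450/1440) × 100 ≈ 31.3%

31.3%


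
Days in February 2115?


Month: February (month 2)
February: 28 or 29 (leap year)
2115 leap year? No

28 days


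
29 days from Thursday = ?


Start: Thursday (index 3)
(3 + 29) mod 7
= 32 mod 7
= 4
Index 4 → Friday

Friday


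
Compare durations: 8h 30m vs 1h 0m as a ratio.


Duration 1: 510 minutes
Duration 2: 60 minutes
Ratio = 510:60
GCD = 30
Simplified = 17:2
As a decimal: 17/2 = 8.50

17:2 (8.50)


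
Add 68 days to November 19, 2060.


Start: November 19, 2060
Add 68 days
November 19 → December 1: 30 - 19 + 1 = 12 days (68 - 12 = 56 left)
December 1 → January 1: 31 - 1 + 1 = 31 days (56 - 31 = 25 left)
January 1 + 25 = January 26, 2061

January 26, 2061


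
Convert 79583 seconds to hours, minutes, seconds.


22h 6m 23s

Hours: 79583 ÷ 3600 = 22 remainder 383
Minutes: 383 ÷ 60 = 6 remainder 23
Seconds: 23


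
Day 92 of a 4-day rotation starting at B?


Shifts: A, B, C, D
Start: B (index 1)
Day 92: (1 + 92 - 1) mod 4
= 92 mod 4
= 0
Index 0 → shift A

Shift A


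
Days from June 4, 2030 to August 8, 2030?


65 days

From June 4, 2030 to August 8, 2030
Rest of June 2030: 30 - 4 = 26
Full months: July 31
Days into August 2030: 8
Total = 26 + 31 + 8 = 65 days


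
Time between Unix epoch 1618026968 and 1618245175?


Difference = 1618245175 - 1618026968 = 218207 seconds
In hours: 218207 / 3600 ≈ 60.6
In days: 218207 / 86400 ≈ 2.53

218207 seconds (60.6 hours / 2.53 days)


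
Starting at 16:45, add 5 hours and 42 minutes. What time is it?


22:27

Start: 1005 minutes from midnight
Add: 342 minutes
Total: 1347 minutes
Hours: 1347 ÷ 60 = 22 remainder 27


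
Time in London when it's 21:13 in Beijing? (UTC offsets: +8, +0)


Time difference = UTC+0 - UTC+8 = -8 hours
New hour = (21 -8) mod 24
= 13 mod 24 = 13
Minutes unchanged → 13:13

13:13


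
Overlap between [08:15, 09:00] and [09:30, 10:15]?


0 minutes

Meeting A: 495-540 (in minutes from midnight)
Meeting B: 570-615
Overlap start = max(495, 570) = 570
Overlap end = min(540, 615) = 540
Overlap = max(0, 540 - 570) = 0 min


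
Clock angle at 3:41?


135.5°

Hour hand = 3×30 + 41×0.5 = 110.5°
Minute hand = 41×6 = 246°
Difference = |110.5 - 246| = 135.5°


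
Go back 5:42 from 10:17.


04:35

Start: 617 minutes from midnight
Subtract: 342 minutes
Remaining: 617 - 342 = 275
Hours: 4, Minutes: 35


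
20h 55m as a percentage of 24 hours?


0.8715 (87.15%)

Total minutes: 20×60 + 55 = 1255
Day = 24×60 = 1440 minutes
Fraction = 1255/1440 ≈ 0.8715
As a percentage: 1255/1440 × 100 ≈ 87.15%


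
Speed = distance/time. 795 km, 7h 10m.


Distance: 795 km
Time: 7h 10m = 430 min = 430/60 = 43/6 hours
Speed = 795 ÷ (43/6) = 795 × 6 / 43 = 4770/43 ≈ 110.9 km/h

110.9 km/h


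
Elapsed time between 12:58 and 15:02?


2h 4m

End time in minutes: 15×60 + 2 = 902
Start time in minutes: 12×60 + 58 = 778
Difference = 902 - 778 = 124 minutes
= 2 hours 4 minutes


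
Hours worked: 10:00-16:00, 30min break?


5h 30m (330 minutes)

Total time = (16×60+0) - (10×60+0)
= 960 - 600 = 360 min
Minus break: 360 - 30 = 330 min
= 5h 30m


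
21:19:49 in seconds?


76789 seconds

Hours: 21 × 3600 = 75600
Minutes: 19 × 60 = 1140
Seconds: 49
Total = 75600 + 1140 + 49 = 76789


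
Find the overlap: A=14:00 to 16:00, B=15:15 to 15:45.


Meeting A: 840-960 (in minutes from midnight)
Meeting B: 915-945
Overlap start = max(840, 915) = 915
Overlap end = min(960, 945) = 945
Overlap = max(0, 945 - 915) = 30 min

30 minutes


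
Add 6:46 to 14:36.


21:22

Start: 876 minutes from midnight
Add: 406 minutes
Total: 1282 minutes
Hours: 1282 ÷ 60 = 21 remainder 22


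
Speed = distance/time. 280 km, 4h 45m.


Distance: 280 km
Time: 4h 45m = 285 min = 285/60 = 19/4 hours
Speed = 280 ÷ (19/4) = 280 × 4 / 19 = 1120/19 ≈ 58.9 km/h

58.9 km/h


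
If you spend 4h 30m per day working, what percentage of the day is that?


Time: 270 minutes
Day: 1440 minutes
Percentage = (270/1440) × 100 ≈ 18.8%

18.8%


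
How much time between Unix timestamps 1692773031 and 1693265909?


492878 seconds (136.9 hours / 5.70 days)

Difference = 1693265909 - 1692773031 = 492878 seconds
In hours: 492878 / 3600 ≈ 136.9
In days: 492878 / 86400 ≈ 5.70


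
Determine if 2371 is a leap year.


Rules: divisible by 4 AND (not by 100 OR by 400)
2371 ÷ 4 = 592 remainder 3 → not divisible by 4
Not divisible by 4 → not a leap year

No


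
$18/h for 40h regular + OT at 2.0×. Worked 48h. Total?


Regular: 40h × $18 = $720.00
Overtime: 48 - 40 = 8h
OT pay: 8h × $18 × 2.0 = $288.00
Total = $720.00 + $288.00 = $1008.00

$1008.00


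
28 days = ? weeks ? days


Weeks: 28 ÷ 7 = 4 remainder 0

4 weeks 0 days


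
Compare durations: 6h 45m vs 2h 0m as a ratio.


Duration 1: 405 minutes
Duration 2: 120 minutes
Ratio = 405:120
GCD = 15
Simplified = 27:8
As a decimal: 27/8 ≈ 3.38

27:8 (3.38)


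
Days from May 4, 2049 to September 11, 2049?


130 days

From May 4, 2049 to September 11, 2049
Rest of May 2049: 31 - 4 = 27
Full months: June 30, July 31, August 31
Days into September 2049: 11
Total = 27 + 30 + 31 + 31 + 11 = 130 days


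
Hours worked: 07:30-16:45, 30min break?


8h 45m (525 minutes)

Total time = (16×60+45) - (7×60+30)
= 1005 - 450 = 555 min
Minus break: 555 - 30 = 525 min
= 8h 45m


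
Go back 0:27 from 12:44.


Start: 764 minutes from midnight
Subtract: 27 minutes
Remaining: 764 - 27 = 737
Hours: 12, Minutes: 17

12:17


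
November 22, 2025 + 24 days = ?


Start: November 22, 2025
Add 24 days
November 22 → December 1: 30 - 22 + 1 = 9 days (24 - 9 = 15 left)
December 1 + 15 = December 16, 2025

December 16, 2025


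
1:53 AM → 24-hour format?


Input: 1:53 AM
AM hour stays: 1

01:53


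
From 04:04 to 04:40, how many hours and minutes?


End time in minutes: 4×60 + 40 = 280
Start time in minutes: 4×60 + 4 = 244
Difference = 280 - 244 = 36 minutes
= 0 hours 36 minutes

0h 36m


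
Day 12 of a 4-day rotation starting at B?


Shift A

Shifts: A, B, C, D
Start: B (index 1)
Day 12: (1 + 12 - 1) mod 4
= 12 mod 4
= 0
Index 0 → shift A


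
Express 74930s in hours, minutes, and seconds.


Hours: 74930 ÷ 3600 = 20 remainder 2930
Minutes: 2930 ÷ 60 = 48 remainder 50
Seconds: 50

20h 48m 50s


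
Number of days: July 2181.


Month: July (month 7)
July has 31 days

31 days


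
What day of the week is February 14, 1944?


Monday

Zeller's congruence:
q=14, m=14, k=43, j=19
h = (14 + ⌊13×15/5⌋ + 43 + ⌊43/4⌋ + ⌊19/4⌋ - 2×19) mod 7
= (14 + 39 + 43 + 10 + 4 - 38) mod 7
= 72 mod 7 = 2
h=2 → Monday


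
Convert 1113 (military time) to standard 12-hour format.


Hour: 11
11 < 12 → AM

11:13 AM


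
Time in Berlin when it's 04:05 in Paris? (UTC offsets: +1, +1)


Time difference = UTC+1 - UTC+1 = +0 hours
New hour = (4 + 0) mod 24
= 4 mod 24 = 4
Minutes unchanged → 04:05

04:05


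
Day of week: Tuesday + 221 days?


Saturday

Start: Tuesday (index 1)
(1 + 221) mod 7
= 222 mod 7
= 5
Index 5 → Saturday


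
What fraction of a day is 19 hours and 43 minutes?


Total minutes: 19×60 + 43 = 1183
Day = 24×60 = 1440 minutes
Fraction = 1183/1440 ≈ 0.8215
As a percentage: 1183/1440 × 100 ≈ 82.15%

0.8215 (82.15%)


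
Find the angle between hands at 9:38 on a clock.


61.0°

Hour hand = 9×30 + 38×0.5 = 289.0°
Minute hand = 38×6 = 228°
Difference = |289.0 - 228| = 61.0°


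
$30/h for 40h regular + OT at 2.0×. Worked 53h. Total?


$1980.00

Regular: 40h × $30 = $1200.00
Overtime: 53 - 40 = 13h
OT pay: 13h × $30 × 2.0 = $780.00
Total = $1200.00 + $780.00 = $1980.00


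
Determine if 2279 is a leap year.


Rules: divisible by 4 AND (not by 100 OR by 400)
2279 ÷ 4 = 569 remainder 3 → not divisible by 4
Not divisible by 4 → not a leap year

No


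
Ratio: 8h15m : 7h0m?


33:28 (1.18)

Duration 1: 495 minutes
Duration 2: 420 minutes
Ratio = 495:420
GCD = 15
Simplified = 33:28
As a decimal: 33/28 ≈ 1.18


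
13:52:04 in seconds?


Hours: 13 × 3600 = 46800
Minutes: 52 × 60 = 3120
Seconds: 4
Total = 46800 + 3120 + 4 = 49924

49924 seconds


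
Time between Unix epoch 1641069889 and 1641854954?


Difference = 1641854954 - 1641069889 = 785065 seconds
In hours: 785065 / 3600 ≈ 218.1
In days: 785065 / 86400 ≈ 9.09

785065 seconds (218.1 hours / 9.09 days)


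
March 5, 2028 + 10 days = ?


March 15, 2028

Start: March 5, 2028
Add 10 days
March 5 + 10 = March 15, 2028


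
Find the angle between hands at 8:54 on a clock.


Hour hand = 8×30 + 54×0.5 = 267.0°
Minute hand = 54×6 = 324°
Difference = |267.0 - 324| = 57.0°

57.0°


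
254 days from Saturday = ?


Monday

Start: Saturday (index 5)
(5 + 254) mod 7
= 259 mod 7
= 0
Index 0 → Monday


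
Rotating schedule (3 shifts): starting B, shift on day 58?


Shifts: A, B, C
Start: B (index 1)
Day 58: (1 + 58 - 1) mod 3
= 58 mod 3
= 1
Index 1 → shift B

Shift B


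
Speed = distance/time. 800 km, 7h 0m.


Distance: 800 km
Time: 7 hours
Speed = 800 / 7 ≈ 114.3 km/h

114.3 km/h


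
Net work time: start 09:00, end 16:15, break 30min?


Total time = (16×60+15) - (9×60+0)
= 975 - 540 = 435 min
Minus break: 435 - 30 = 405 min
= 6h 45m

6h 45m (405 minutes)


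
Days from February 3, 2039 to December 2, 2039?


From February 3, 2039 to December 2, 2039
Rest of February 2039: 28 - 3 = 25
Full months: March 31, April 30, May 31, June 30, July 31, August 31, September 30, October 31, November 30
Days into December 2039: 2
Total = 25 + 31 + 30 + 31 + 30 + 31 + 31 + 30 + 31 + 30 + 2 = 302 days

302 days


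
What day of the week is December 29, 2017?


Friday

Zeller's congruence:
q=29, m=12, k=17, j=20
h = (29 + ⌊13×13/5⌋ + 17 + ⌊17/4⌋ + ⌊20/4⌋ - 2×20) mod 7
= (29 + 33 + 17 + 4 + 5 - 40) mod 7
= 48 mod 7 = 6
h=6 → Friday


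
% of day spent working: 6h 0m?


Time: 360 minutes
Day: 1440 minutes
Percentage = (360/1440) × 100 = 25.0%

25.0%


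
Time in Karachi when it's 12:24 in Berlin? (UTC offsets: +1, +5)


16:24

Time difference = UTC+5 - UTC+1 = +4 hours
New hour = (12 + 4) mod 24
= 16 mod 24 = 16
Minutes unchanged → 16:24


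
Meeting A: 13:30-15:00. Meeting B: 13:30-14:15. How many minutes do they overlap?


Meeting A: 810-900 (in minutes from midnight)
Meeting B: 810-855
Overlap start = max(810, 810) = 810
Overlap end = min(900, 855) = 855
Overlap = max(0, 855 - 810) = 45 min

45 minutes


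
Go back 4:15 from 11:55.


07:40

Start: 715 minutes from midnight
Subtract: 255 minutes
Remaining: 715 - 255 = 460
Hours: 7, Minutes: 40


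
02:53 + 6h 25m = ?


Start: 173 minutes from midnight
Add: 385 minutes
Total: 558 minutes
Hours: 558 ÷ 60 = 9 remainder 18

09:18


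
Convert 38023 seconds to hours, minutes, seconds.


10h 33m 43s

Hours: 38023 ÷ 3600 = 10 remainder 2023
Minutes: 2023 ÷ 60 = 33 remainder 43
Seconds: 43


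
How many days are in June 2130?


Month: June (month 6)
June has 30 days

30 days


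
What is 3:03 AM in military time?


Input: 3:03 AM
AM hour stays: 3

03:03


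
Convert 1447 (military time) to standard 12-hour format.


2:47 PM

Hour: 14
14 - 12 = 2 → PM


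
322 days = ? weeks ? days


46 weeks 0 days

Weeks: 322 ÷ 7 = 46 remainder 0


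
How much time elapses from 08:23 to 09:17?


End time in minutes: 9×60 + 17 = 557
Start time in minutes: 8×60 + 23 = 503
Difference = 557 - 503 = 54 minutes
= 0 hours 54 minutes

0h 54m


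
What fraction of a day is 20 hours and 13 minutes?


0.8424 (84.24%)

Total minutes: 20×60 + 13 = 1213
Day = 24×60 = 1440 minutes
Fraction = 1213/1440 ≈ 0.8424
As a percentage: 1213/1440 × 100 ≈ 84.24%


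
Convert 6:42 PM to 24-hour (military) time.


18:42

Input: 6:42 PM
PM: 6 + 12 = 18


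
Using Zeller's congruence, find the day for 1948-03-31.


Wednesday

Zeller's congruence:
q=31, m=3, k=48, j=19
h = (31 + ⌊13×4/5⌋ + 48 + ⌊48/4⌋ + ⌊19/4⌋ - 2×19) mod 7
= (31 + 10 + 48 + 12 + 4 - 38) mod 7
= 67 mod 7 = 4
h=4 → Wednesday


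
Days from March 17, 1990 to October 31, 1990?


228 days

From March 17, 1990 to October 31, 1990
Rest of March 1990: 31 - 17 = 14
Full months: April 30, May 31, June 30, July 31, August 31, September 30
Days into October 1990: 31
Total = 14 + 30 + 31 + 30 + 31 + 31 + 30 + 31 = 228 days


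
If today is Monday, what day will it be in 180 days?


Saturday

Start: Monday (index 0)
(0 + 180) mod 7
= 180 mod 7
= 5
Index 5 → Saturday


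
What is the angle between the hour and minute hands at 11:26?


173.0°

Hour hand = 11×30 + 26×0.5 = 343.0°
Minute hand = 26×6 = 156°
Difference = |343.0 - 156| = 187.0°
Since > 180°: 360 - 187.0 = 173.0°


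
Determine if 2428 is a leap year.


Rules: divisible by 4 AND (not by 100 OR by 400)
2428 ÷ 4 = 607 exactly → divisible by 4
2428 ÷ 100 = 24 remainder 28 → not divisible by 100
Divisible by 4 but not by 100 → leap year

Yes


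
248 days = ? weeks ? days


35 weeks 3 days

Weeks: 248 ÷ 7 = 35 remainder 3


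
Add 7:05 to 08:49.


15:54

Start: 529 minutes from midnight
Add: 425 minutes
Total: 954 minutes
Hours: 954 ÷ 60 = 15 remainder 54


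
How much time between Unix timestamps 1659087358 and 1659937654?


850296 seconds (236.2 hours / 9.84 days)

Difference = 1659937654 - 1659087358 = 850296 seconds
In hours: 850296 / 3600 ≈ 236.2
In days: 850296 / 86400 ≈ 9.84


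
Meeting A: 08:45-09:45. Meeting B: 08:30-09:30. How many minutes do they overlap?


45 minutes

Meeting A: 525-585 (in minutes from midnight)
Meeting B: 510-570
Overlap start = max(525, 510) = 525
Overlap end = min(585, 570) = 570
Overlap = max(0, 570 - 525) = 45 min


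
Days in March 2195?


Month: March (month 3)
March has 31 days

31 days


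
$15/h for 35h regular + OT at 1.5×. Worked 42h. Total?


$682.50

Regular: 35h × $15 = $525.00
Overtime: 42 - 35 = 7h
OT pay: 7h × $15 × 1.5 = $157.50
Total = $525.00 + $157.50 = $682.50


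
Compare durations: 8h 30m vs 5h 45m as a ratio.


34:23 (1.48)

Duration 1: 510 minutes
Duration 2: 345 minutes
Ratio = 510:345
GCD = 15
Simplified = 34:23
As a decimal: 34/23 ≈ 1.48


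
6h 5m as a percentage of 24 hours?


Total minutes: 6×60 + 5 = 365
Day = 24×60 = 1440 minutes
Fraction = 365/1440 ≈ 0.2535
As a percentage: 365/1440 × 100 ≈ 25.35%

0.2535 (25.35%)


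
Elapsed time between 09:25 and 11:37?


End time in minutes: 11×60 + 37 = 697
Start time in minutes: 9×60 + 25 = 565
Difference = 697 - 565 = 132 minutes
= 2 hours 12 minutes

2h 12m


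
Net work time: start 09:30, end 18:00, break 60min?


Total time = (18×60+0) - (9×60+30)
= 1080 - 570 = 510 min
Minus break: 510 - 60 = 450 min
= 7h 30m

7h 30m (450 minutes)


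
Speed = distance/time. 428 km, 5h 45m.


Distance: 428 km
Time: 5h 45m = 345 min = 345/60 = 23/4 hours
Speed = 428 ÷ (23/4) = 428 × 4 / 23 = 1712/23 ≈ 74.4 km/h

74.4 km/h


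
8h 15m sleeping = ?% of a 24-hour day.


Time: 495 minutes
Day: 1440 minutes
Percentage = (495/1440) × 100 ≈ 34.4%

34.4%


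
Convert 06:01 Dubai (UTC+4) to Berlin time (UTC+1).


Time difference = UTC+1 - UTC+4 = -3 hours
New hour = (6 -3) mod 24
= 3 mod 24 = 3
Minutes unchanged → 03:01

03:01


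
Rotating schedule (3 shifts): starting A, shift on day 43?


Shifts: A, B, C
Start: A (index 0)
Day 43: (0 + 43 - 1) mod 3
= 42 mod 3
= 0
Index 0 → shift A

Shift A


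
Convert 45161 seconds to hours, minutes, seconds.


Hours: 45161 ÷ 3600 = 12 remainder 1961
Minutes: 1961 ÷ 60 = 32 remainder 41
Seconds: 41

12h 32m 41s


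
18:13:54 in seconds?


65634 seconds

Hours: 18 × 3600 = 64800
Minutes: 13 × 60 = 780
Seconds: 54
Total = 64800 + 780 + 54 = 65634


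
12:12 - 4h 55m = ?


07:17

Start: 732 minutes from midnight
Subtract: 295 minutes
Remaining: 732 - 295 = 437
Hours: 7, Minutes: 17


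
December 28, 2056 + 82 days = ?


March 20, 2057

Start: December 28, 2056
Add 82 days
December 28 → January 1: 31 - 28 + 1 = 4 days (82 - 4 = 78 left)
January 1 → February 1: 31 - 1 + 1 = 31 days (78 - 31 = 47 left)
February 1 → March 1: 28 - 1 + 1 = 28 days (47 - 28 = 19 left)
March 1 + 19 = March 20, 2057


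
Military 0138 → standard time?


1:38 AM

Hour: 1
1 < 12 → AM


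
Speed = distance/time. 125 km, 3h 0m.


Distance: 125 km
Time: 3 hours
Speed = 125 / 3 ≈ 41.7 km/h

41.7 km/h


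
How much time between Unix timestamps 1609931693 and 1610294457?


Difference = 1610294457 - 1609931693 = 362764 seconds
In hours: 362764 / 3600 ≈ 100.8
In days: 362764 / 86400 ≈ 4.20

362764 seconds (100.8 hours / 4.20 days)


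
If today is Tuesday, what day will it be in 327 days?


Sunday

Start: Tuesday (index 1)
(1 + 327) mod 7
= 328 mod 7
= 6
Index 6 → Sunday


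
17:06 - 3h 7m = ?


13:59

Start: 1026 minutes from midnight
Subtract: 187 minutes
Remaining: 1026 - 187 = 839
Hours: 13, Minutes: 59


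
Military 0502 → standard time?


Hour: 5
5 < 12 → AM

5:02 AM


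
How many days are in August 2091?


31 days

Month: August (month 8)
August has 31 days


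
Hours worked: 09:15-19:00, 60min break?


Total time = (19×60+0) - (9×60+15)
= 1140 - 555 = 585 min
Minus break: 585 - 60 = 525 min
= 8h 45m

8h 45m (525 minutes)


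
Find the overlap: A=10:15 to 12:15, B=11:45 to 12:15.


30 minutes

Meeting A: 615-735 (in minutes from midnight)
Meeting B: 705-735
Overlap start = max(615, 705) = 705
Overlap end = min(735, 735) = 735
Overlap = max(0, 735 - 705) = 30 min


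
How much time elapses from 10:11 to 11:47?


1h 36m

End time in minutes: 11×60 + 47 = 707
Start time in minutes: 10×60 + 11 = 611
Difference = 707 - 611 = 96 minutes
= 1 hours 36 minutes


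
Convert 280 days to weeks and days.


Weeks: 280 ÷ 7 = 40 remainder 0

40 weeks 0 days


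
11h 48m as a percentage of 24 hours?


0.4917 (49.17%)

Total minutes: 11×60 + 48 = 708
Day = 24×60 = 1440 minutes
Fraction = 708/1440 ≈ 0.4917
As a percentage: 708/1440 × 100 ≈ 49.17%


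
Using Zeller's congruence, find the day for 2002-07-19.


Zeller's congruence:
q=19, m=7, k=2, j=20
h = (19 + ⌊13×8/5⌋ + 2 + ⌊2/4⌋ + ⌊20/4⌋ - 2×20) mod 7
= (19 + 20 + 2 + 0 + 5 - 40) mod 7
= 6 mod 7 = 6
h=6 → Friday

Friday


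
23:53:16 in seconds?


Hours: 23 × 3600 = 82800
Minutes: 53 × 60 = 3180
Seconds: 16
Total = 82800 + 3180 + 16 = 85996

85996 seconds


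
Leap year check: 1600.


Yes

Rules: divisible by 4 AND (not by 100 OR by 400)
1600 ÷ 4 = 400 exactly → divisible by 4
1600 ÷ 100 = 16 exactly → divisible by 100
1600 ÷ 400 = 4 exactly → divisible by 400
Divisible by 400 → leap year


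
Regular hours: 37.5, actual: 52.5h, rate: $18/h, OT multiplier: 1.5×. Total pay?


Regular: 37.5h × $18 = $675.00
Overtime: 52.5 - 37.5 = 15.0h
OT pay: 15.0h × $18 × 1.5 = $405.00
Total = $675.00 + $405.00 = $1080.00

$1080.00


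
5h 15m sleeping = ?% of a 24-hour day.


Time: 315 minutes
Day: 1440 minutes
Percentage = (315/1440) × 100 ≈ 21.9%

21.9%


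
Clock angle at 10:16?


148.0°

Hour hand = 10×30 + 16×0.5 = 308.0°
Minute hand = 16×6 = 96°
Difference = |308.0 - 96| = 212.0°
Since > 180°: 360 - 212.0 = 148.0°


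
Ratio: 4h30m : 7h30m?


Duration 1: 270 minutes
Duration 2: 450 minutes
Ratio = 270:450
GCD = 90
Simplified = 3:5
As a decimal: 3/5 = 0.60

3:5 (0.60)


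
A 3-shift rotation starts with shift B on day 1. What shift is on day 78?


Shift A

Shifts: A, B, C
Start: B (index 1)
Day 78: (1 + 78 - 1) mod 3
= 78 mod 3
= 0
Index 0 → shift A


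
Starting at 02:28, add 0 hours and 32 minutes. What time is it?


03:00

Start: 148 minutes from midnight
Add: 32 minutes
Total: 180 minutes
Hours: 180 ÷ 60 = 3 remainder 0


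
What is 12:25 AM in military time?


00:25

Input: 12:25 AM
12 AM → 00 (midnight)


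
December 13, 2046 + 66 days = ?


February 17, 2047

Start: December 13, 2046
Add 66 days
December 13 → January 1: 31 - 13 + 1 = 19 days (66 - 19 = 47 left)
January 1 → February 1: 31 - 1 + 1 = 31 days (47 - 31 = 16 left)
February 1 + 16 = February 17, 2047


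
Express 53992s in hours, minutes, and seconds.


Hours: 53992 ÷ 3600 = 14 remainder 3592
Minutes: 3592 ÷ 60 = 59 remainder 52
Seconds: 52

14h 59m 52s


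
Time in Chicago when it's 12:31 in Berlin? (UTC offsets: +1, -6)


05:31

Time difference = UTC-6 - UTC+1 = -7 hours
New hour = (12 -7) mod 24
= 5 mod 24 = 5
Minutes unchanged → 05:31


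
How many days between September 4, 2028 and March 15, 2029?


192 days

From September 4, 2028 to March 15, 2029
Rest of September 2028: 30 - 4 = 26
Full months: October 31, November 30, December 31, January 31, February 2029 28
Days into March 2029: 15
Total = 26 + 31 + 30 + 31 + 31 + 28 + 15 = 192 days


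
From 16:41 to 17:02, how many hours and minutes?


0h 21m

End time in minutes: 17×60 + 2 = 1022
Start time in minutes: 16×60 + 41 = 1001
Difference = 1022 - 1001 = 21 minutes
= 0 hours 21 minutes


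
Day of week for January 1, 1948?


Zeller's congruence:
q=1, m=13, k=47, j=19
h = (1 + ⌊13×14/5⌋ + 47 + ⌊47/4⌋ + ⌊19/4⌋ - 2×19) mod 7
= (1 + 36 + 47 + 11 + 4 - 38) mod 7
= 61 mod 7 = 5
h=5 → Thursday

Thursday


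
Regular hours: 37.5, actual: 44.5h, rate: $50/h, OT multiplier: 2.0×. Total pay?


$2575.00

Regular: 37.5h × $50 = $1875.00
Overtime: 44.5 - 37.5 = 7.0h
OT pay: 7.0h × $50 × 2.0 = $700.00
Total = $1875.00 + $700.00 = $2575.00


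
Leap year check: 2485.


No

Rules: divisible by 4 AND (not by 100 OR by 400)
2485 ÷ 4 = 621 remainder 1 → not divisible by 4
Not divisible by 4 → not a leap year


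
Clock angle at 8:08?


164.0°

Hour hand = 8×30 + 8×0.5 = 244.0°
Minute hand = 8×6 = 48°
Difference = |244.0 - 48| = 196.0°
Since > 180°: 360 - 196.0 = 164.0°


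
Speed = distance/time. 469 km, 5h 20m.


Distance: 469 km
Time: 5h 20m = 320 min = 320/60 = 16/3 hours
Speed = 469 ÷ (16/3) = 469 × 3 / 16 = 1407/16 ≈ 87.9 km/h

87.9 km/h


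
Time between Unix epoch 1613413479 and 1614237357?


823878 seconds (228.9 hours / 9.54 days)

Difference = 1614237357 - 1613413479 = 823878 seconds
In hours: 823878 / 3600 ≈ 228.9
In days: 823878 / 86400 ≈ 9.54


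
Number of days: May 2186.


31 days

Month: May (month 5)
May has 31 days


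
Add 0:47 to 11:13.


12:00

Start: 673 minutes from midnight
Add: 47 minutes
Total: 720 minutes
Hours: 720 ÷ 60 = 12 remainder 0


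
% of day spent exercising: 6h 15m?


Time: 375 minutes
Day: 1440 minutes
Percentage = (375/1440) × 100 ≈ 26.0%

26.0%


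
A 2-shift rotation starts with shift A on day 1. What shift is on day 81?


Shifts: A, B
Start: A (index 0)
Day 81: (0 + 81 - 1) mod 2
= 80 mod 2
= 0
Index 0 → shift A

Shift A


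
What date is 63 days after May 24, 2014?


July 26, 2014

Start: May 24, 2014
Add 63 days
May 24 → June 1: 31 - 24 + 1 = 8 days (63 - 8 = 55 left)
June 1 → July 1: 30 - 1 + 1 = 30 days (55 - 30 = 25 left)
July 1 + 25 = July 26, 2014


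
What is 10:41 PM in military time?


Input: 10:41 PM
PM: 10 + 12 = 22

22:41


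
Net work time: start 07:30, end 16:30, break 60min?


Total time = (16×60+30) - (7×60+30)
= 990 - 450 = 540 min
Minus break: 540 - 60 = 480 min
= 8h 0m

8h 0m (480 minutes)


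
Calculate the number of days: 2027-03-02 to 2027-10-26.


From March 2, 2027 to October 26, 2027
Rest of March 2027: 31 - 2 = 29
Full months: April 30, May 31, June 30, July 31, August 31, September 30
Days into October 2027: 26
Total = 29 + 30 + 31 + 30 + 31 + 31 + 30 + 26 = 238 days

238 days


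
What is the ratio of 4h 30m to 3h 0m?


3:2 (1.50)

Duration 1: 270 minutes
Duration 2: 180 minutes
Ratio = 270:180
GCD = 90
Simplified = 3:2
As a decimal: 3/2 = 1.50


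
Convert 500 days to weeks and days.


Weeks: 500 ÷ 7 = 71 remainder 3

71 weeks 3 days


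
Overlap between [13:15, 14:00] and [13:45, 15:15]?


Meeting A: 795-840 (in minutes from midnight)
Meeting B: 825-915
Overlap start = max(795, 825) = 825
Overlap end = min(840, 915) = 840
Overlap = max(0, 840 - 825) = 15 min

15 minutes


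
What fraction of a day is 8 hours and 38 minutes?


Total minutes: 8×60 + 38 = 518
Day = 24×60 = 1440 minutes
Fraction = 518/1440 ≈ 0.3597
As a percentage: 518/1440 × 100 ≈ 35.97%

0.3597 (35.97%)


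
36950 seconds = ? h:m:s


Hours: 36950 ÷ 3600 = 10 remainder 950
Minutes: 950 ÷ 60 = 15 remainder 50
Seconds: 50

10h 15m 50s


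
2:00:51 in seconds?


Hours: 2 × 3600 = 7200
Minutes: 0 × 60 = 0
Seconds: 51
Total = 7200 + 0 + 51 = 7251

7251 seconds


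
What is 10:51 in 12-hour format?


10:51 AM

Hour: 10
10 < 12 → AM


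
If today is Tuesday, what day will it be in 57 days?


Start: Tuesday (index 1)
(1 + 57) mod 7
= 58 mod 7
= 2
Index 2 → Wednesday

Wednesday


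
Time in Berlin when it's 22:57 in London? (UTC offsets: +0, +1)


Time difference = UTC+1 - UTC+0 = +1 hours
New hour = (22 + 1) mod 24
= 23 mod 24 = 23
Minutes unchanged → 23:57

23:57


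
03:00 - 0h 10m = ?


Start: 180 minutes from midnight
Subtract: 10 minutes
Remaining: 180 - 10 = 170
Hours: 2, Minutes: 50

02:50


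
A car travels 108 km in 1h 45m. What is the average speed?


Distance: 108 km
Time: 1h 45m = 105 min = 105/60 = 7/4 hours
Speed = 108 ÷ (7/4) = 108 × 4 / 7 = 432/7 ≈ 61.7 km/h

61.7 km/h


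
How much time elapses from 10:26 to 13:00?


2h 34m

End time in minutes: 13×60 + 0 = 780
Start time in minutes: 10×60 + 26 = 626
Difference = 780 - 626 = 154 minutes
= 2 hours 34 minutes


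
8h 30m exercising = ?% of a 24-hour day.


Time: 510 minutes
Day: 1440 minutes
Percentage = (510/1440) × 100 ≈ 35.4%

35.4%


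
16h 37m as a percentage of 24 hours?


Total minutes: 16×60 + 37 = 997
Day = 24×60 = 1440 minutes
Fraction = 997/1440 ≈ 0.6924
As a percentage: 997/1440 × 100 ≈ 69.24%

0.6924 (69.24%)


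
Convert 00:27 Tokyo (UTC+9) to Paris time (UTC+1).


16:27 (previous day)

Time difference = UTC+1 - UTC+9 = -8 hours
New hour = (0 -8) mod 24
= -8 mod 24 = 16
Minutes unchanged → 16:27; -8 < 0 → previous day


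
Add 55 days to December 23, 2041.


February 16, 2042

Start: December 23, 2041
Add 55 days
December 23 → January 1: 31 - 23 + 1 = 9 days (55 - 9 = 46 left)
January 1 → February 1: 31 - 1 + 1 = 31 days (46 - 31 = 15 left)
February 1 + 15 = February 16, 2042


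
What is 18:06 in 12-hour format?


Hour: 18
18 - 12 = 6 → PM

6:06 PM


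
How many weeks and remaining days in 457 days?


65 weeks 2 days

Weeks: 457 ÷ 7 = 65 remainder 2


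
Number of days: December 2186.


31 days

Month: December (month 12)
December has 31 days


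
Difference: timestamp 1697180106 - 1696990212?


189894 seconds (52.7 hours / 2.20 days)

Difference = 1697180106 - 1696990212 = 189894 seconds
In hours: 189894 / 3600 ≈ 52.7
In days: 189894 / 86400 ≈ 2.20


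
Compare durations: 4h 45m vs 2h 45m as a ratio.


19:11 (1.73)

Duration 1: 285 minutes
Duration 2: 165 minutes
Ratio = 285:165
GCD = 15
Simplified = 19:11
As a decimal: 19/11 ≈ 1.73


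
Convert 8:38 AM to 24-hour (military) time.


08:38

Input: 8:38 AM
AM hour stays: 8


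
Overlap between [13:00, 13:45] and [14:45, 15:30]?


Meeting A: 780-825 (in minutes from midnight)
Meeting B: 885-930
Overlap start = max(780, 885) = 885
Overlap end = min(825, 930) = 825
Overlap = max(0, 825 - 885) = 0 min

0 minutes


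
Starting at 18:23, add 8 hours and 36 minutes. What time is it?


02:59 (next day)

Start: 1103 minutes from midnight
Add: 516 minutes
Total: 1619 minutes
Hours: 1619 ÷ 60 = 26 remainder 59
26 ≥ 24 → 26 - 24 = 2 (next day)


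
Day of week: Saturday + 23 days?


Start: Saturday (index 5)
(5 + 23) mod 7
= 28 mod 7
= 0
Index 0 → Monday

Monday


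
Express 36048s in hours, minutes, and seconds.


10h 0m 48s

Hours: 36048 ÷ 3600 = 10 remainder 48
Minutes: 48 ÷ 60 = 0 remainder 48
Seconds: 48


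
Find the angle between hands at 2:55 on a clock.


Hour hand = 2×30 + 55×0.5 = 87.5°
Minute hand = 55×6 = 330°
Difference = |87.5 - 330| = 242.5°
Since > 180°: 360 - 242.5 = 117.5°

117.5°


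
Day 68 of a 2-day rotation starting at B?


Shifts: A, B
Start: B (index 1)
Day 68: (1 + 68 - 1) mod 2
= 68 mod 2
= 0
Index 0 → shift A

Shift A


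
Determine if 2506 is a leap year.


No

Rules: divisible by 4 AND (not by 100 OR by 400)
2506 ÷ 4 = 626 remainder 2 → not divisible by 4
Not divisible by 4 → not a leap year


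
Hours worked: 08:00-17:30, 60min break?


Total time = (17×60+30) - (8×60+0)
= 1050 - 480 = 570 min
Minus break: 570 - 60 = 510 min
= 8h 30m

8h 30m (510 minutes)


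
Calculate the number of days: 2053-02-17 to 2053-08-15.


179 days

From February 17, 2053 to August 15, 2053
Rest of February 2053: 28 - 17 = 11
Full months: March 31, April 30, May 31, June 30, July 31
Days into August 2053: 15
Total = 11 + 31 + 30 + 31 + 30 + 31 + 15 = 179 days


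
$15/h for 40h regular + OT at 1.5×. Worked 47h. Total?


$757.50

Regular: 40h × $15 = $600.00
Overtime: 47 - 40 = 7h
OT pay: 7h × $15 × 1.5 = $157.50
Total = $600.00 + $157.50 = $757.50


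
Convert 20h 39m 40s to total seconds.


74380 seconds

Hours: 20 × 3600 = 72000
Minutes: 39 × 60 = 2340
Seconds: 40
Total = 72000 + 2340 + 40 = 74380


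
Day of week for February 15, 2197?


Zeller's congruence:
q=15, m=14, k=96, j=21
h = (15 + ⌊13×15/5⌋ + 96 + ⌊96/4⌋ + ⌊21/4⌋ - 2×21) mod 7
= (15 + 39 + 96 + 24 + 5 - 42) mod 7
= 137 mod 7 = 4
h=4 → Wednesday

Wednesday


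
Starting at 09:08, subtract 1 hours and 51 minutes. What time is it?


07:17

Start: 548 minutes from midnight
Subtract: 111 minutes
Remaining: 548 - 111 = 437
Hours: 7, Minutes: 17


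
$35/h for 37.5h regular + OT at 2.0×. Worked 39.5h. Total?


$1452.50

Regular: 37.5h × $35 = $1312.50
Overtime: 39.5 - 37.5 = 2.0h
OT pay: 2.0h × $35 × 2.0 = $140.00
Total = $1312.50 + $140.00 = $1452.50


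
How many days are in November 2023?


30 days

Month: November (month 11)
November has 30 days


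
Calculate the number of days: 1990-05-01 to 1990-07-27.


From May 1, 1990 to July 27, 1990
Rest of May 1990: 31 - 1 = 30
Full months: June 30
Days into July 1990: 27
Total = 30 + 30 + 27 = 87 days

87 days


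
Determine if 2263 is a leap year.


Rules: divisible by 4 AND (not by 100 OR by 400)
2263 ÷ 4 = 565 remainder 3 → not divisible by 4
Not divisible by 4 → not a leap year

No


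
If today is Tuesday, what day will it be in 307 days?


Monday

Start: Tuesday (index 1)
(1 + 307) mod 7
= 308 mod 7
= 0
Index 0 → Monday


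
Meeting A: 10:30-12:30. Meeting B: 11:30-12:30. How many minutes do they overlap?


60 minutes

Meeting A: 630-750 (in minutes from midnight)
Meeting B: 690-750
Overlap start = max(630, 690) = 690
Overlap end = min(750, 750) = 750
Overlap = max(0, 750 - 690) = 60 min


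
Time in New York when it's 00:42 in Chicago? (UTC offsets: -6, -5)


01:42

Time difference = UTC-5 - UTC-6 = +1 hours
New hour = (0 + 1) mod 24
= 1 mod 24 = 1
Minutes unchanged → 01:42


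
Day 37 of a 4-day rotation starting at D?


Shifts: A, B, C, D
Start: D (index 3)
Day 37: (3 + 37 - 1) mod 4
= 39 mod 4
= 3
Index 3 → shift D

Shift D
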